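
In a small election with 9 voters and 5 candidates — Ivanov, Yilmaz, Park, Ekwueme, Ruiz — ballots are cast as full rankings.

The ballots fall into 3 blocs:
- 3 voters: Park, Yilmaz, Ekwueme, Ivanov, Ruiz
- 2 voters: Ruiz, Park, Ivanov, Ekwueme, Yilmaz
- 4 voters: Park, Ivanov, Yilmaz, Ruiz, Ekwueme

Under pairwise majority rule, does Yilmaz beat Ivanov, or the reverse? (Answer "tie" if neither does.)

Ballots ranking Yilmaz above Ivanov: 3.
Ballots ranking Ivanov above Yilmaz: 9 − 3 = 6.
Ivanov wins the head-to-head 6–3.

Ivanov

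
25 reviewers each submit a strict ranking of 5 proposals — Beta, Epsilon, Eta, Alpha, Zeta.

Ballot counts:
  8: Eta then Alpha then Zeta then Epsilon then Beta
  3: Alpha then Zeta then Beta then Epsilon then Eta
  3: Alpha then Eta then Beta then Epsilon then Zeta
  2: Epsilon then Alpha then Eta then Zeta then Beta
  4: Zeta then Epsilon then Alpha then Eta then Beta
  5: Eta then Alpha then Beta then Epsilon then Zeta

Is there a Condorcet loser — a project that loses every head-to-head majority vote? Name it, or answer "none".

Pairwise majorities:
Beta–Epsilon: Epsilon 14–11.
Beta vs Eta: Eta wins 22–3.
Beta vs Alpha: Beta is ranked higher on 0 ballots, Alpha on 25. Alpha wins 25–0.
Beta vs Zeta: Beta preferred on 3+5 = 8 ballots; Zeta wins 17–8.
Epsilon vs Eta: 9 to 16, Eta.
Epsilon–Alpha: Alpha 19–6.
Epsilon vs Zeta: 10 to 15, Zeta.
Eta vs Alpha: Eta preferred on 8+5 = 13 ballots; Eta wins 13–12.
Eta vs Zeta: 8+3+2+5 = 18 for Eta, 7 for Zeta — Eta by 18–7.
Alpha vs Zeta: Alpha is ranked higher on 8+3+3+2+5 = 21 ballots, Zeta on 4. Alpha wins 21–4.
Only Beta has no wins; Beta is the Condorcet loser.

Beta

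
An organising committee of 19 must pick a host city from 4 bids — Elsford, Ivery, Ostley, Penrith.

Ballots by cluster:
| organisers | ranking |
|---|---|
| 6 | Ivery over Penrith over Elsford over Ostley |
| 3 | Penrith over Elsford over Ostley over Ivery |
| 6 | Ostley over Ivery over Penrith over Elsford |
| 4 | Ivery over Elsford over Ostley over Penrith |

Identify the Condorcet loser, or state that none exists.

none

Head-to-head results (19 organisers):
Elsford vs Ivery: Ivery wins 16–3.
Elsford vs Ostley: 6+3+4 = 13 for Elsford, 6 for Ostley — Elsford by 13–6.
Elsford vs Penrith: Elsford preferred on 4 ballots; Penrith wins 15–4.
Ivery vs Ostley: Ivery wins 10–9.
Ivery vs Penrith: 16 to 3, Ivery.
Ostley vs Penrith: Ostley, 10–9.
No city is winless: Elsford beats Ostley; Ivery beats Elsford; Ostley beats Penrith; Penrith beats Elsford. There is no Condorcet loser.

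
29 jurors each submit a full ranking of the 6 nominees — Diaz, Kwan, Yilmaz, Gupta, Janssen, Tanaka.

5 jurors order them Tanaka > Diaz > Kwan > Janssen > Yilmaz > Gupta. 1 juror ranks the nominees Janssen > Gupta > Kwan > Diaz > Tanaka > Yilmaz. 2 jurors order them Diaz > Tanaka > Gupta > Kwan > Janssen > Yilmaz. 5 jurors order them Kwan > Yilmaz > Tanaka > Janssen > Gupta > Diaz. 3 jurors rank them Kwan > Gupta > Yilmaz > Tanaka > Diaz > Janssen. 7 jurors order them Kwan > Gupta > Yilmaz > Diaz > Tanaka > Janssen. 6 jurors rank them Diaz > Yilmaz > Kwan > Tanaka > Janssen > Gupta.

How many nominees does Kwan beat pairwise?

Kwan against each rival (29 jurors):
Kwan–Diaz: Kwan 16–13.
Kwan–Yilmaz: Kwan 23–6.
Kwan vs Gupta: Kwan, 26–3.
Kwan vs Janssen: 28 to 1, Kwan.
Kwan vs Tanaka: Kwan preferred on 1+5+3+7+6 = 22 ballots; Kwan wins 22–7.
Kwan beats Diaz, Yilmaz, Gupta, Janssen, Tanaka — 5 pairwise wins.

5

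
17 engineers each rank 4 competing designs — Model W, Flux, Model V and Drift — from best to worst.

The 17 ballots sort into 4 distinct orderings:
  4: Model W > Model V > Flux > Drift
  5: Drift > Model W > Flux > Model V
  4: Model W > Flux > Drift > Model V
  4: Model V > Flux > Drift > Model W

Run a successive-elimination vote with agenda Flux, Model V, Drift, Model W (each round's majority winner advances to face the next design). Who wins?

Round 1: Flux vs Model V — 9–8, Flux advances.
Round 2: Flux vs Drift — 12–5, Flux advances.
Round 3: Flux vs Model W — 4–13, Model W advances.
Model W survives the agenda.

Model W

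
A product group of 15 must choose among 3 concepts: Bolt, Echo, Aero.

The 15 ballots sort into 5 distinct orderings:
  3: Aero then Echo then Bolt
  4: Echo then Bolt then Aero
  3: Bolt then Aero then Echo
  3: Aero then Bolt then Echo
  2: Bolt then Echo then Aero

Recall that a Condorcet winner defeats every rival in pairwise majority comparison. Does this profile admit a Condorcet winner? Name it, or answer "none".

Check each pair by majority over 15 ballots:
Bolt vs Echo: 3+3+2 = 8 for Bolt, 7 for Echo — Bolt by 8–7.
Bolt vs Aero: Bolt preferred on 4+3+2 = 9 ballots; Bolt wins 9–6.
Echo vs Aero: 6 to 9, Aero.
Bolt wins every pairwise contest, so Bolt is the Condorcet winner.

Bolt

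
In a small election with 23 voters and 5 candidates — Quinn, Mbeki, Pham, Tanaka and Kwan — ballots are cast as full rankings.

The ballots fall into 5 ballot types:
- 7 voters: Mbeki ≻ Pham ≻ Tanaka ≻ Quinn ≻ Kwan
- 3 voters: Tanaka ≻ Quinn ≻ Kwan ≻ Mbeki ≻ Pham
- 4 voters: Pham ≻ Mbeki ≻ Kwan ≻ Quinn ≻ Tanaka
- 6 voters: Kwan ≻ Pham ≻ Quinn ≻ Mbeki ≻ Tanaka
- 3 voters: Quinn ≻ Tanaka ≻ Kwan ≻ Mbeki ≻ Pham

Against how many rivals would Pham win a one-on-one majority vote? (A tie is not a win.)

2

Pham against each rival (23 voters):
Pham–Quinn: Pham 17–6.
Pham vs Mbeki: 10 to 13, Mbeki.
Pham vs Tanaka: 17 to 6, Pham.
Pham–Kwan: Kwan 12–11.
Pham beats Quinn, Tanaka; loses to Mbeki, Kwan — 2 pairwise wins.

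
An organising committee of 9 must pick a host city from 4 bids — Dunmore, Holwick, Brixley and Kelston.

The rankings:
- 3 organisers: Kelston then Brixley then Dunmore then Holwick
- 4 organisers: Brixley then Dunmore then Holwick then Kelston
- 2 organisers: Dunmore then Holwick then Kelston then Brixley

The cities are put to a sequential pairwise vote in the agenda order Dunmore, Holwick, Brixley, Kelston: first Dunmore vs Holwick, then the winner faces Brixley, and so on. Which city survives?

Kelston

Round 1: Dunmore vs Holwick — 9–0, Dunmore advances.
Round 2: Dunmore vs Brixley — 2–7, Brixley advances.
Round 3: Brixley vs Kelston — 4–5, Kelston advances.
Kelston survives the agenda.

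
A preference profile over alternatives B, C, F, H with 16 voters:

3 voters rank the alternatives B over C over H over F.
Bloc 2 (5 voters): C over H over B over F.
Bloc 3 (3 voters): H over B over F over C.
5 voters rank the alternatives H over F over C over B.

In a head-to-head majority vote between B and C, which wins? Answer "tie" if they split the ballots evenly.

Ballots ranking B above C: 3 + 3 = 6.
Ballots ranking C above B: 16 − 6 = 10.
C wins the head-to-head 10–6.

C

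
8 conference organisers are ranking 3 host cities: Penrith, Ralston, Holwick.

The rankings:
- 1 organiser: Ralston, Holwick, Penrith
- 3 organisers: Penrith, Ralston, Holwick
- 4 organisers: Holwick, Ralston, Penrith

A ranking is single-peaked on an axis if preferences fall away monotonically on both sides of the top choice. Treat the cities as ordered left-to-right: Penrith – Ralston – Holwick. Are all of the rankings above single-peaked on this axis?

yes

Axis positions: Penrith=1, Ralston=2, Holwick=3.
Type 1 (peak Ralston at position 2): ranking walks positions 2-3-1, expanding outward from the peak — single-peaked.
Type 2 (peak Penrith at position 1): ranking walks positions 1-2-3, expanding outward from the peak — single-peaked.
Type 3 (peak Holwick at position 3): ranking walks positions 3-2-1, expanding outward from the peak — single-peaked.
Every ranking is single-peaked on this axis.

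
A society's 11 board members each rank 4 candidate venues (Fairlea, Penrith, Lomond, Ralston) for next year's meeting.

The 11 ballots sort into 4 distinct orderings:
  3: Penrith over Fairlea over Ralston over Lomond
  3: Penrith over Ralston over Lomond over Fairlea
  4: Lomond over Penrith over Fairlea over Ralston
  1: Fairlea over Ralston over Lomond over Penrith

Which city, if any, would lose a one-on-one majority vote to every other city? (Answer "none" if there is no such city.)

Pairwise majorities:
Fairlea vs Penrith: Penrith wins 10–1.
Fairlea vs Lomond: Lomond, 7–4.
Fairlea vs Ralston: 3+4+1 = 8 for Fairlea, 3 for Ralston — Fairlea by 8–3.
Penrith vs Lomond: Penrith preferred on 3+3 = 6 ballots; Penrith wins 6–5.
Penrith vs Ralston: Penrith wins 10–1.
Lomond vs Ralston: Lomond preferred on 4 ballots; Ralston wins 7–4.
Each city has at least one pairwise win (Fairlea beats Ralston; Penrith beats Fairlea; Lomond beats Fairlea; Ralston beats Lomond) — no Condorcet loser.

none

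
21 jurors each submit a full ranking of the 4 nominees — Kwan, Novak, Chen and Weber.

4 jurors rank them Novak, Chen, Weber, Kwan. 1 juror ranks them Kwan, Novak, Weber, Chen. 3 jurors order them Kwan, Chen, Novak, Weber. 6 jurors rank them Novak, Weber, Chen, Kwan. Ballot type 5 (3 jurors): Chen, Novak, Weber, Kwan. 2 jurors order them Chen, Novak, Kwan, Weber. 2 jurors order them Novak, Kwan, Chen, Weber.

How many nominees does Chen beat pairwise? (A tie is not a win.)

Chen against each rival (21 jurors):
Chen vs Kwan: Chen wins 15–6.
Chen vs Novak: Chen preferred on 3+3+2 = 8 ballots; Novak wins 13–8.
Chen vs Weber: Chen, 14–7.
Chen beats Kwan, Weber; loses to Novak — 2 pairwise wins.

2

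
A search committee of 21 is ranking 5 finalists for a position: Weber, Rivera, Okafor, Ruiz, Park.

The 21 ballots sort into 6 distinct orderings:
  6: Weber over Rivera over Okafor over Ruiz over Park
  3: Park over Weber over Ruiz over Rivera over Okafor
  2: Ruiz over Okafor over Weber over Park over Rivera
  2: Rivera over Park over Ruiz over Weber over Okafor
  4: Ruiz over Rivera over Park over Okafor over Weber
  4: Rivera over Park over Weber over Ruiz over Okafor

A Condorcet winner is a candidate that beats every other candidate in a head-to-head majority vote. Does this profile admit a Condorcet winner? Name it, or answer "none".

Check each pair by majority over 21 ballots:
Weber vs Rivera: Weber is ranked higher on 6+3+2 = 11 ballots, Rivera on 10. Weber wins 11–10.
Weber vs Okafor: Weber, 15–6.
Weber vs Ruiz: 13 to 8, Weber.
Weber vs Park: 6+2 = 8 for Weber, 13 for Park — Park by 13–8.
Rivera vs Okafor: Rivera is ranked higher on 6+3+2+4+4 = 19 ballots, Okafor on 2. Rivera wins 19–2.
Rivera–Ruiz: Rivera 12–9.
Rivera vs Park: Rivera, 16–5.
Okafor–Ruiz: Ruiz 15–6.
Okafor–Park: Park 13–8.
Ruiz–Park: Ruiz 12–9.
Each candidate drops at least one matchup (Weber loses to Park; Rivera loses to Weber; Okafor loses to Weber; Ruiz loses to Weber; Park loses to Rivera); the cycle Weber → Rivera → Park → Weber rules out a Condorcet winner.

none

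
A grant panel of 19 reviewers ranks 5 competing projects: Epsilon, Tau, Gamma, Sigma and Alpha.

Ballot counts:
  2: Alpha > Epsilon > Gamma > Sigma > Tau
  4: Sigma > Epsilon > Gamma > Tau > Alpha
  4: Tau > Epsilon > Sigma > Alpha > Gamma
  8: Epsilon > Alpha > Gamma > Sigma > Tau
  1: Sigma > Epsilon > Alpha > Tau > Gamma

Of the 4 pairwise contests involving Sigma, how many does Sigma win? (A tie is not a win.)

1

Sigma against each rival (19 reviewers):
Sigma vs Epsilon: Epsilon, 14–5.
Sigma vs Tau: Sigma is ranked higher on 2+4+8+1 = 15 ballots, Tau on 4. Sigma wins 15–4.
Sigma vs Gamma: Sigma is ranked higher on 4+4+1 = 9 ballots, Gamma on 10. Gamma wins 10–9.
Sigma vs Alpha: Sigma is ranked higher on 4+4+1 = 9 ballots, Alpha on 10. Alpha wins 10–9.
Sigma beats Tau; loses to Epsilon, Gamma, Alpha — 1 pairwise win.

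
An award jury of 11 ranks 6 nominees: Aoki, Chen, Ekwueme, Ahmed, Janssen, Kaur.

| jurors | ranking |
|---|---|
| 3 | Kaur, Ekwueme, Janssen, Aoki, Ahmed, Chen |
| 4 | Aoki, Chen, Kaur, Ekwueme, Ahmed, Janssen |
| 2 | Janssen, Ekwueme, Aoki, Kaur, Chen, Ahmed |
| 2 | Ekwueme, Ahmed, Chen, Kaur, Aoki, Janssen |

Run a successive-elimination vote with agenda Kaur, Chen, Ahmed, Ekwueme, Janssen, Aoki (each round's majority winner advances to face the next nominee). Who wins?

Round 1: Kaur vs Chen — 5–6, Chen advances.
Round 2: Chen vs Ahmed — 6–5, Chen advances.
Round 3: Chen vs Ekwueme — 4–7, Ekwueme advances.
Round 4: Ekwueme vs Janssen — 9–2, Ekwueme advances.
Round 5: Ekwueme vs Aoki — 7–4, Ekwueme advances.
The agenda winner is Ekwueme.

Ekwueme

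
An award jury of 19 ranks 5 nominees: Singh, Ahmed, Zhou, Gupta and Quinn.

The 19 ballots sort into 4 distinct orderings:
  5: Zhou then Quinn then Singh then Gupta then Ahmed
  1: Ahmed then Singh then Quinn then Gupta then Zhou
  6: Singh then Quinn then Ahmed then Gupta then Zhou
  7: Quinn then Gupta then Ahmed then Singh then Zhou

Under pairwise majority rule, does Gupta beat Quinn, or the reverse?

No ballot ranks Gupta above Quinn: 0.
Ballots ranking Quinn above Gupta: 19 − 0 = 19.
Quinn wins the head-to-head 19–0.

Quinn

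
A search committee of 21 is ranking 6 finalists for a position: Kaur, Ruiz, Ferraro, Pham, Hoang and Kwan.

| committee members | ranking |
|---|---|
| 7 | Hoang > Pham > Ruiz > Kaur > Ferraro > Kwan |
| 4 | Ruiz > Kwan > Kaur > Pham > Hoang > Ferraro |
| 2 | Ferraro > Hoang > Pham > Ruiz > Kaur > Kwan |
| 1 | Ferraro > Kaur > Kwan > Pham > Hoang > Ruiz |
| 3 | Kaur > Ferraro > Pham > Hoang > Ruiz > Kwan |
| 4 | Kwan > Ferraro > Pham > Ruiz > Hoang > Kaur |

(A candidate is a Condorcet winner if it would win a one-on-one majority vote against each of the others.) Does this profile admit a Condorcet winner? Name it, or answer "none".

Pham

Head-to-head results (21 committee members):
Kaur vs Ruiz: Ruiz wins 17–4.
Kaur vs Ferraro: Kaur, 14–7.
Kaur vs Pham: Pham wins 13–8.
Kaur vs Hoang: Hoang, 13–8.
Kaur–Kwan: Kaur 13–8.
Ruiz vs Ferraro: Ruiz wins 11–10.
Ruiz vs Pham: Pham wins 17–4.
Ruiz–Hoang: Hoang 13–8.
Ruiz–Kwan: Ruiz 16–5.
Ferraro–Pham: Pham 11–10.
Ferraro–Hoang: Hoang 11–10.
Ferraro vs Kwan: Ferraro, 13–8.
Pham–Hoang: Pham 12–9.
Pham–Kwan: Pham 12–9.
Hoang vs Kwan: Hoang wins 12–9.
Pham beats each of Kaur, Ruiz, Ferraro, Hoang, Kwan — Pham is the Condorcet winner.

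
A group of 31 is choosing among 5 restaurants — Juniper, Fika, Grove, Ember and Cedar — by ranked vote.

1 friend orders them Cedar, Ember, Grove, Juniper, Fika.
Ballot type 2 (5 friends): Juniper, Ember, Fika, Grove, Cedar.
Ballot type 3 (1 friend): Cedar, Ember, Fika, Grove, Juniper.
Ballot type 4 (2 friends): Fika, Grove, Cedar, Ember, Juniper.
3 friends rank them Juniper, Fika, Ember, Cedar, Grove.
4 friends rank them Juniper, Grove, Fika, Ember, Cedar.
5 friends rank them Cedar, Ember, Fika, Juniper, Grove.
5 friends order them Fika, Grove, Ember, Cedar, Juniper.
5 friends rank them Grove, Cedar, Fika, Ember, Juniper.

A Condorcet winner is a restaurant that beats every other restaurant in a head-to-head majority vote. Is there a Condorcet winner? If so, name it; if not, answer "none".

Pairwise majorities:
Juniper–Fika: Fika 18–13.
Juniper vs Grove: Juniper, 17–14.
Juniper vs Ember: Ember, 19–12.
Juniper vs Cedar: Cedar, 19–12.
Fika–Grove: Fika 21–10.
Fika vs Ember: Fika, 19–12.
Fika vs Cedar: Fika wins 19–12.
Grove vs Ember: Grove wins 16–15.
Grove–Cedar: Grove 21–10.
Ember vs Cedar: Ember, 17–14.
Only Fika has no losses; Fika is the Condorcet winner.

Fika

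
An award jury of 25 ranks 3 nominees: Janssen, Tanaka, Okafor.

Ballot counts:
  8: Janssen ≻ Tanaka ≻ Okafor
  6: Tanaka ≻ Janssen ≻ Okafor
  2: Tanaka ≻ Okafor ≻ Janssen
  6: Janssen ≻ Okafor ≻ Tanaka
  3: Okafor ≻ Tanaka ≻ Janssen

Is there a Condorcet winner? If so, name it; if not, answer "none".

Pairwise majorities:
Janssen vs Tanaka: 14 to 11, Janssen.
Janssen–Okafor: Janssen 20–5.
Tanaka vs Okafor: Tanaka wins 16–9.
Only Janssen has no losses; Janssen is the Condorcet winner.

Janssen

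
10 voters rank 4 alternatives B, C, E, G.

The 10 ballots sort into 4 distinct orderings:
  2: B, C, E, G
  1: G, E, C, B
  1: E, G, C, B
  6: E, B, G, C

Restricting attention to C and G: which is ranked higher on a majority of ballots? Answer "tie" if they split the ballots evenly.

G

Ballots ranking C above G: 2.
Ballots ranking G above C: 10 − 2 = 8.
G wins the head-to-head 8–2.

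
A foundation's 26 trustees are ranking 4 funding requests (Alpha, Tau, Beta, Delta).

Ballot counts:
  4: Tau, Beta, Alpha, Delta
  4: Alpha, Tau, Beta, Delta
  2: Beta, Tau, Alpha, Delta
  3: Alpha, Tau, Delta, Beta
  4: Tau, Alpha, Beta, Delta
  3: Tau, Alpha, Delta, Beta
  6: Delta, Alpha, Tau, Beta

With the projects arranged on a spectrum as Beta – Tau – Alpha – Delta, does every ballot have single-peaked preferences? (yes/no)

Axis positions: Beta=1, Tau=2, Alpha=3, Delta=4.
Group 1 (peak Tau at position 2): ranking walks positions 2-1-3-4, expanding outward from the peak — single-peaked.
Group 2 (peak Alpha at position 3): ranking walks positions 3-2-1-4, expanding outward from the peak — single-peaked.
Group 3 (peak Beta at position 1): ranking walks positions 1-2-3-4, expanding outward from the peak — single-peaked.
Group 4 (peak Alpha at position 3): ranking walks positions 3-2-4-1, expanding outward from the peak — single-peaked.
Group 5 (peak Tau at position 2): ranking walks positions 2-3-1-4, expanding outward from the peak — single-peaked.
Group 6 (peak Tau at position 2): ranking walks positions 2-3-4-1, expanding outward from the peak — single-peaked.
Group 7 (peak Delta at position 4): ranking walks positions 4-3-2-1, expanding outward from the peak — single-peaked.
Every ranking is single-peaked on this axis.

yes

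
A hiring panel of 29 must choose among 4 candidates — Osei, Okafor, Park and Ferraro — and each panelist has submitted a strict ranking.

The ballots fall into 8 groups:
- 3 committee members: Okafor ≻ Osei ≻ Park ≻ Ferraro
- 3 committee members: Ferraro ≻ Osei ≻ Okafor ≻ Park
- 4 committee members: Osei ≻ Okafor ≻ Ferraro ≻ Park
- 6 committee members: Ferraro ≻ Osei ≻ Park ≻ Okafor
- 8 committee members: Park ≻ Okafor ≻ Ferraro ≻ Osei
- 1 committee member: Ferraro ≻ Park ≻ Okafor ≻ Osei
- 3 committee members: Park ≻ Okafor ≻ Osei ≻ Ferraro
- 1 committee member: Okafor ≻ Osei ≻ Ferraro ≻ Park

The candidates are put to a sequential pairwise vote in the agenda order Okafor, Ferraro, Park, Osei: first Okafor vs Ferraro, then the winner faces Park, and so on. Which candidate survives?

Round 1: Okafor vs Ferraro — 19–10, Okafor advances.
Round 2: Okafor vs Park — 11–18, Park advances.
Round 3: Park vs Osei — 12–17, Osei advances.
The agenda winner is Osei.

Osei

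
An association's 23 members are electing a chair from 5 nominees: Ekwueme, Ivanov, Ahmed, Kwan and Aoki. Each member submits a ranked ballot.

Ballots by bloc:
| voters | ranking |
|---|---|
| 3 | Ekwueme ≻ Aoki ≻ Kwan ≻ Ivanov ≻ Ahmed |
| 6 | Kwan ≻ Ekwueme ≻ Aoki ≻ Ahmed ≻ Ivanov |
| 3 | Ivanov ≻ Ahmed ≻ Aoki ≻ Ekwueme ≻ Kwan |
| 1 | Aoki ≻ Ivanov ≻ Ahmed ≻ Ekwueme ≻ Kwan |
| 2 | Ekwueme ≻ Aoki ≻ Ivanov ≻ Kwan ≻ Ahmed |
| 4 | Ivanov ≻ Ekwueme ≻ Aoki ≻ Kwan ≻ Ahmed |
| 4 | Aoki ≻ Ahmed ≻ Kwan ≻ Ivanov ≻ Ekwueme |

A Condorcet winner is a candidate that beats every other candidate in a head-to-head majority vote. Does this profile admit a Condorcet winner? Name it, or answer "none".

none

Check each pair by majority over 23 ballots:
Ekwueme vs Ivanov: Ivanov wins 12–11.
Ekwueme vs Ahmed: Ekwueme wins 15–8.
Ekwueme vs Kwan: Ekwueme is ranked higher on 3+3+1+2+4 = 13 ballots, Kwan on 10. Ekwueme wins 13–10.
Ekwueme vs Aoki: Ekwueme is ranked higher on 3+6+2+4 = 15 ballots, Aoki on 8. Ekwueme wins 15–8.
Ivanov vs Ahmed: Ivanov preferred on 3+3+1+2+4 = 13 ballots; Ivanov wins 13–10.
Ivanov vs Kwan: Ivanov preferred on 3+1+2+4 = 10 ballots; Kwan wins 13–10.
Ivanov vs Aoki: Aoki wins 16–7.
Ahmed vs Kwan: Kwan, 15–8.
Ahmed vs Aoki: Ahmed preferred on 3 ballots; Aoki wins 20–3.
Kwan vs Aoki: Aoki wins 17–6.
Every candidate loses at least once (Ekwueme loses to Ivanov; Ivanov loses to Kwan; Ahmed loses to Ekwueme; Kwan loses to Ekwueme; Aoki loses to Ekwueme). The majority relation contains the cycle Ekwueme → Kwan → Ivanov → Ekwueme, so there is no Condorcet winner.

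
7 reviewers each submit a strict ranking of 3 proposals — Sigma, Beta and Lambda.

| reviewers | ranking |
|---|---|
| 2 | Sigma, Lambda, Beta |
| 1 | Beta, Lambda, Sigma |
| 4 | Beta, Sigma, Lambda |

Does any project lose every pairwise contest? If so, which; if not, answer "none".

Lambda

Head-to-head results (7 reviewers):
Sigma vs Beta: Beta, 5–2.
Sigma–Lambda: Sigma 6–1.
Beta vs Lambda: Beta is ranked higher on 1+4 = 5 ballots, Lambda on 2. Beta wins 5–2.
Lambda is beaten in every head-to-head and is the Condorcet loser.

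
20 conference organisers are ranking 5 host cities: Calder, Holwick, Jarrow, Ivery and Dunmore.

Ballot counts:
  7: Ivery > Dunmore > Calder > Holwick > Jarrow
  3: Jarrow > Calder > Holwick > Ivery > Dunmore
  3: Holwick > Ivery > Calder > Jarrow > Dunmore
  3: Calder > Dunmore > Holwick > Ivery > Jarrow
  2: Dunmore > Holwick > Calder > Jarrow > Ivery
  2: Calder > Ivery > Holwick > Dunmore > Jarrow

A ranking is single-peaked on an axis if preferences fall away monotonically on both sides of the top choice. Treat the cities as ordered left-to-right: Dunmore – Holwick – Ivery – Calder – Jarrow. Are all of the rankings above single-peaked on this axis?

no

Axis positions: Dunmore=1, Holwick=2, Ivery=3, Calder=4, Jarrow=5.
Group 1: ranking walks positions 3-1-4-2-5; Dunmore is ranked above Holwick even though Holwick lies between Dunmore and the peak Ivery on the axis — preferences dip and rise again. Not single-peaked.
Group 2: ranking walks positions 5-4-2-3-1; Holwick is ranked above Ivery even though Ivery lies between Holwick and the peak Jarrow on the axis — preferences dip and rise again. Not single-peaked.
Group 3 (peak Holwick at position 2): ranking walks positions 2-3-4-5-1, expanding outward from the peak — single-peaked.
Group 4: ranking walks positions 4-1-2-3-5; Dunmore is ranked above Ivery even though Ivery lies between Dunmore and the peak Calder on the axis — preferences dip and rise again. Not single-peaked.
Group 5: ranking walks positions 1-2-4-5-3; Calder is ranked above Ivery even though Ivery lies between Calder and the peak Dunmore on the axis — preferences dip and rise again. Not single-peaked.
Group 6 (peak Calder at position 4): ranking walks positions 4-3-2-1-5, expanding outward from the peak — single-peaked.
Group 1 violates single-peakedness, so the profile is not single-peaked on this axis.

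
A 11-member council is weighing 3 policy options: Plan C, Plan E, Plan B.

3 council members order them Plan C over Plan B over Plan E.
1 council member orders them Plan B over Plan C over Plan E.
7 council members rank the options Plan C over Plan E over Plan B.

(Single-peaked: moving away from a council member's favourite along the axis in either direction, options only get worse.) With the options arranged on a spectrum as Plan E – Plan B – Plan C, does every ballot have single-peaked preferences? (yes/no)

Axis positions: Plan E=1, Plan B=2, Plan C=3.
Faction 1 (peak Plan C at position 3): ranking walks positions 3-2-1, expanding outward from the peak — single-peaked.
Faction 2 (peak Plan B at position 2): ranking walks positions 2-3-1, expanding outward from the peak — single-peaked.
Faction 3: ranking walks positions 3-1-2; Plan E is ranked above Plan B even though Plan B lies between Plan E and the peak Plan C on the axis — preferences dip and rise again. Not single-peaked.
Faction 3 violates single-peakedness, so the profile is not single-peaked on this axis.

no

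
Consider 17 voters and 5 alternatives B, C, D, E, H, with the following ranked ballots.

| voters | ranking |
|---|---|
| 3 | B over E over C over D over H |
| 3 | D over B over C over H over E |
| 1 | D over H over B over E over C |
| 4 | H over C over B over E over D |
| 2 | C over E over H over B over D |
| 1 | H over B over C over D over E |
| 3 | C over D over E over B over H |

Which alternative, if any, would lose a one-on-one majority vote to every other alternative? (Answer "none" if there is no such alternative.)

Pairwise majorities:
B vs C: 3+3+1+1 = 8 for B, 9 for C — C by 9–8.
B vs D: B is ranked higher on 3+4+2+1 = 10 ballots, D on 7. B wins 10–7.
B vs E: B, 12–5.
B vs H: B wins 9–8.
C–D: C 13–4.
C–E: C 13–4.
C vs H: 11 to 6, C.
D vs E: 8 to 9, E.
D–H: D 10–7.
E vs H: E is ranked higher on 3+2+3 = 8 ballots, H on 9. H wins 9–8.
No alternative is winless: B beats D; C beats B; D beats H; E beats D; H beats E. There is no Condorcet loser.

none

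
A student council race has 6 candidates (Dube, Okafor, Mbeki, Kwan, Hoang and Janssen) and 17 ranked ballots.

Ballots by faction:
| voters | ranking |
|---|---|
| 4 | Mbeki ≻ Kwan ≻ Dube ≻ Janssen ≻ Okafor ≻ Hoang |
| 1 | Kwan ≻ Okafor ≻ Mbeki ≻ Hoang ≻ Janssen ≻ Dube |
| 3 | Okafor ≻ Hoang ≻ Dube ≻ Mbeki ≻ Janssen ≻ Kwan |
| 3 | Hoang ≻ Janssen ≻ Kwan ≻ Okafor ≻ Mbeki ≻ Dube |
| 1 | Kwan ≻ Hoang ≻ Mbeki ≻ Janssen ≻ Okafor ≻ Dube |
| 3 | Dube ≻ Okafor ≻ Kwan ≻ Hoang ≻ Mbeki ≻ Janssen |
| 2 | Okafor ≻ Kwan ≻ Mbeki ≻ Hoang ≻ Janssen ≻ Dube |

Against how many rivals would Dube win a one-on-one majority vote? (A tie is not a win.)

1

Dube against each rival (17 voters):
Dube vs Okafor: 4+3 = 7 for Dube, 10 for Okafor — Okafor by 10–7.
Dube vs Mbeki: 6 to 11, Mbeki.
Dube vs Kwan: Kwan wins 11–6.
Dube vs Hoang: Dube is ranked higher on 4+3 = 7 ballots, Hoang on 10. Hoang wins 10–7.
Dube vs Janssen: 10 to 7, Dube.
Dube beats Janssen; loses to Okafor, Mbeki, Kwan, Hoang — 1 pairwise win.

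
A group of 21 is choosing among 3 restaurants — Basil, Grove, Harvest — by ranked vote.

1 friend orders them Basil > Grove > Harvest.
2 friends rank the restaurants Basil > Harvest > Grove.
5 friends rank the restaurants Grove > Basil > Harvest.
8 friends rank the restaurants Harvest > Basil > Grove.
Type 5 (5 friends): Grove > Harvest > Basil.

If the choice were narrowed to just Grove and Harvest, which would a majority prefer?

Grove

Ballots ranking Grove above Harvest: 1 + 5 + 5 = 11.
Ballots ranking Harvest above Grove: 21 − 11 = 10.
Grove wins the head-to-head 11–10.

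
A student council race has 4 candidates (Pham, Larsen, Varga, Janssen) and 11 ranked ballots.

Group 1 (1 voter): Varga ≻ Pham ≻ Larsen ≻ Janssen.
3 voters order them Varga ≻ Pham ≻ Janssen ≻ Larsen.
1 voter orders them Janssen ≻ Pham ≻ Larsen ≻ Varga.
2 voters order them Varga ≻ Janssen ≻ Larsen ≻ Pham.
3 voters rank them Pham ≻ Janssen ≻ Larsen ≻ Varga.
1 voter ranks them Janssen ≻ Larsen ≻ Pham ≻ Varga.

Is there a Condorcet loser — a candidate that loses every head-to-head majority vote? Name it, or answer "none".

Head-to-head results (11 voters):
Pham vs Larsen: 8 to 3, Pham.
Pham vs Varga: 5 to 6, Varga.
Pham vs Janssen: 7 to 4, Pham.
Larsen–Varga: Varga 6–5.
Larsen vs Janssen: Janssen, 10–1.
Varga vs Janssen: Varga is ranked higher on 1+3+2 = 6 ballots, Janssen on 5. Varga wins 6–5.
Larsen is beaten in every head-to-head and is the Condorcet loser.

Larsen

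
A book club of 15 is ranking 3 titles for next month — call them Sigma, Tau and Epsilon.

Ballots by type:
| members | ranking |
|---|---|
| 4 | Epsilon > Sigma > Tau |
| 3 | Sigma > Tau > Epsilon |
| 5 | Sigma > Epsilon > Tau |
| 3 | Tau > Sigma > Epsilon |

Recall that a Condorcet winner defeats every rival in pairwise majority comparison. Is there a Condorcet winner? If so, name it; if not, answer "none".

Pairwise majorities:
Sigma–Tau: Sigma 12–3.
Sigma–Epsilon: Sigma 11–4.
Tau–Epsilon: Epsilon 9–6.
Sigma wins every pairwise contest, so Sigma is the Condorcet winner.

Sigma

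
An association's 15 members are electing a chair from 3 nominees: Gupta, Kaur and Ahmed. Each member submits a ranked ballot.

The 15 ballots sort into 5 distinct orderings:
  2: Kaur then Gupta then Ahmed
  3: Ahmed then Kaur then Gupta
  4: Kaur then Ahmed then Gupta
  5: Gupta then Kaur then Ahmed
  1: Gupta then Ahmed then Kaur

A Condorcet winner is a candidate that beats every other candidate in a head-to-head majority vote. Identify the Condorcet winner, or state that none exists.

Pairwise majorities:
Gupta vs Kaur: 5+1 = 6 for Gupta, 9 for Kaur — Kaur by 9–6.
Gupta vs Ahmed: 8 to 7, Gupta.
Kaur vs Ahmed: 11 to 4, Kaur.
Kaur wins every pairwise contest, so Kaur is the Condorcet winner.

Kaur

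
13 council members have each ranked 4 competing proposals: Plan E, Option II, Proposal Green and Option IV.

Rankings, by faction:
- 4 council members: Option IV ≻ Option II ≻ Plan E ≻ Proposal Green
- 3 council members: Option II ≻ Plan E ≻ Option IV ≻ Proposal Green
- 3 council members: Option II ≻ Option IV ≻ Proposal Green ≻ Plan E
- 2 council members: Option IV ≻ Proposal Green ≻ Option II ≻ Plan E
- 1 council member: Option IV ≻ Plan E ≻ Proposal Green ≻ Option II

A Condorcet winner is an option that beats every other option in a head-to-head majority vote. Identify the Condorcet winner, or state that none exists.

Option IV

Check each pair by majority over 13 ballots:
Plan E vs Option II: Plan E is ranked higher on 1 ballot, Option II on 12. Option II wins 12–1.
Plan E vs Proposal Green: Plan E is ranked higher on 4+3+1 = 8 ballots, Proposal Green on 5. Plan E wins 8–5.
Plan E vs Option IV: Plan E preferred on 3 ballots; Option IV wins 10–3.
Option II vs Proposal Green: 4+3+3 = 10 for Option II, 3 for Proposal Green — Option II by 10–3.
Option II vs Option IV: 3+3 = 6 for Option II, 7 for Option IV — Option IV by 7–6.
Proposal Green vs Option IV: Proposal Green is ranked higher on 0 ballots, Option IV on 13. Option IV wins 13–0.
Option IV defeats every rival head-to-head and is the Condorcet winner.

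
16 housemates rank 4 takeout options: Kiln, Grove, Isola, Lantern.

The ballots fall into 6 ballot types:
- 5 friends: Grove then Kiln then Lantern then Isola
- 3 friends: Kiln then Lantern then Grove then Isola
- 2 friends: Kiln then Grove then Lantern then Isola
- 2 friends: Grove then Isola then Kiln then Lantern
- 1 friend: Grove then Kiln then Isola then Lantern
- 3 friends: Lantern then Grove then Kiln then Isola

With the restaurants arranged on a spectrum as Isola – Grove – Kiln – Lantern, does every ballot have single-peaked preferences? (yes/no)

no

Axis positions: Isola=1, Grove=2, Kiln=3, Lantern=4.
Ballot type 1 (peak Grove at position 2): ranking walks positions 2-3-4-1, expanding outward from the peak — single-peaked.
Ballot type 2 (peak Kiln at position 3): ranking walks positions 3-4-2-1, expanding outward from the peak — single-peaked.
Ballot type 3 (peak Kiln at position 3): ranking walks positions 3-2-4-1, expanding outward from the peak — single-peaked.
Ballot type 4 (peak Grove at position 2): ranking walks positions 2-1-3-4, expanding outward from the peak — single-peaked.
Ballot type 5 (peak Grove at position 2): ranking walks positions 2-3-1-4, expanding outward from the peak — single-peaked.
Ballot type 6: ranking walks positions 4-2-3-1; Grove is ranked above Kiln even though Kiln lies between Grove and the peak Lantern on the axis — preferences dip and rise again. Not single-peaked.
Ballot type 6 violates single-peakedness, so the profile is not single-peaked on this axis.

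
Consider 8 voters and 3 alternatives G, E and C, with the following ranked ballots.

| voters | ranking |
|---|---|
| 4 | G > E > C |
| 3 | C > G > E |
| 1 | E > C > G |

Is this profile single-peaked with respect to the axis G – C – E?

no

Axis positions: G=1, C=2, E=3.
Type 1: ranking walks positions 1-3-2; E is ranked above C even though C lies between E and the peak G on the axis — preferences dip and rise again. Not single-peaked.
Type 2 (peak C at position 2): ranking walks positions 2-1-3, expanding outward from the peak — single-peaked.
Type 3 (peak E at position 3): ranking walks positions 3-2-1, expanding outward from the peak — single-peaked.
Type 1 violates single-peakedness, so the profile is not single-peaked on this axis.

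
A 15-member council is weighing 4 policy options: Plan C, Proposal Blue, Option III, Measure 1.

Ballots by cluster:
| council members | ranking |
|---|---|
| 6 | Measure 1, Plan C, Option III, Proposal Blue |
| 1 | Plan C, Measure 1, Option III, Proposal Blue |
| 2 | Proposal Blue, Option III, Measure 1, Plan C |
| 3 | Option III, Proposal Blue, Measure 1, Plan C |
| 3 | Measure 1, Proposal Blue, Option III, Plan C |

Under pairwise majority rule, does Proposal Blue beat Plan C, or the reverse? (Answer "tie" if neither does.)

Proposal Blue

Ballots ranking Proposal Blue above Plan C: 2 + 3 + 3 = 8.
Ballots ranking Plan C above Proposal Blue: 15 − 8 = 7.
Proposal Blue wins the head-to-head 8–7.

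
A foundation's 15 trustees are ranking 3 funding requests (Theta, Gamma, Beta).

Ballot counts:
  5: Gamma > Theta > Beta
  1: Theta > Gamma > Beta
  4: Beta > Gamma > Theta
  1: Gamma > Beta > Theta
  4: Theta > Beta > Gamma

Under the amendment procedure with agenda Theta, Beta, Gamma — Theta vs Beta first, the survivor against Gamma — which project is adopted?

Gamma

Round 1: Theta vs Beta — 10–5, Theta advances.
Round 2: Theta vs Gamma — 5–10, Gamma advances.
The agenda winner is Gamma.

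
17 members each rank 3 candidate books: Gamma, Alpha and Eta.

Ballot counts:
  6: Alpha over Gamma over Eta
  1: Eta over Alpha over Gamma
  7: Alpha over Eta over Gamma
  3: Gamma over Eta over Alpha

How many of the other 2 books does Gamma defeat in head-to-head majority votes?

Gamma against each rival (17 members):
Gamma–Alpha: Alpha 14–3.
Gamma vs Eta: 6+3 = 9 for Gamma, 8 for Eta — Gamma by 9–8.
Gamma beats Eta; loses to Alpha — 1 pairwise win.

1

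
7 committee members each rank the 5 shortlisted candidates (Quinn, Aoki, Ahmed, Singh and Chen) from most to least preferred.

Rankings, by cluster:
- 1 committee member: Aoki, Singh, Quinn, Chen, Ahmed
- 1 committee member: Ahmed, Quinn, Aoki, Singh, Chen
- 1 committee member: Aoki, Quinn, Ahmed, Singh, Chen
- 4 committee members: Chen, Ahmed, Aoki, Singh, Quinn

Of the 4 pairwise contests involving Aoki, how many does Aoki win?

2

Aoki against each rival (7 committee members):
Aoki vs Quinn: 6 to 1, Aoki.
Aoki vs Ahmed: 2 to 5, Ahmed.
Aoki vs Singh: 1+1+1+4 = 7 for Aoki, 0 for Singh — Aoki by 7–0.
Aoki vs Chen: 3 to 4, Chen.
Aoki beats Quinn, Singh; loses to Ahmed, Chen — 2 pairwise wins.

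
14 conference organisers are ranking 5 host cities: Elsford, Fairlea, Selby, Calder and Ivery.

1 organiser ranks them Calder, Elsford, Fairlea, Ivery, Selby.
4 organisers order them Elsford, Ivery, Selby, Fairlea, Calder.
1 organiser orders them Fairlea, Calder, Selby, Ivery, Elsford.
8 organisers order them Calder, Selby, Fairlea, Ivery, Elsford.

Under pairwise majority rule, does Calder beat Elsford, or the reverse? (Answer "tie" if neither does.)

Calder

Ballots ranking Calder above Elsford: 1 + 1 + 8 = 10.
Ballots ranking Elsford above Calder: 14 − 10 = 4.
Calder wins the head-to-head 10–4.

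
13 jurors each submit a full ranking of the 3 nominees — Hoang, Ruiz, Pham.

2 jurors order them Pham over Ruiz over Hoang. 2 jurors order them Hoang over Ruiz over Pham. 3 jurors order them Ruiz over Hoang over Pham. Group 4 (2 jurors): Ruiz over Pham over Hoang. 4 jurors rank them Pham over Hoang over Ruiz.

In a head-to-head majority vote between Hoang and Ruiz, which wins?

Ballots ranking Hoang above Ruiz: 2 + 4 = 6.
Ballots ranking Ruiz above Hoang: 13 − 6 = 7.
Ruiz wins the head-to-head 7–6.

Ruiz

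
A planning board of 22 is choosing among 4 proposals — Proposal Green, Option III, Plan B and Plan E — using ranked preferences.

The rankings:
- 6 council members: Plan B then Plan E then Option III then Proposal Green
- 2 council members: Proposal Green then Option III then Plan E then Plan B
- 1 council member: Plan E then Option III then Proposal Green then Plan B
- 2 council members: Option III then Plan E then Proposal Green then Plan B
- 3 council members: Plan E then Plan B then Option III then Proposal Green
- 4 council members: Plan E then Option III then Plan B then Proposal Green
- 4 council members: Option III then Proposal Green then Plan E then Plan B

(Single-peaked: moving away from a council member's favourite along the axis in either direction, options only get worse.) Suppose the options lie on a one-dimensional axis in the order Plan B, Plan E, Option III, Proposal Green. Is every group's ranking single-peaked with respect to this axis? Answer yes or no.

Axis positions: Plan B=1, Plan E=2, Option III=3, Proposal Green=4.
Group 1 (peak Plan B at position 1): ranking walks positions 1-2-3-4, expanding outward from the peak — single-peaked.
Group 2 (peak Proposal Green at position 4): ranking walks positions 4-3-2-1, expanding outward from the peak — single-peaked.
Group 3 (peak Plan E at position 2): ranking walks positions 2-3-4-1, expanding outward from the peak — single-peaked.
Group 4 (peak Option III at position 3): ranking walks positions 3-2-4-1, expanding outward from the peak — single-peaked.
Group 5 (peak Plan E at position 2): ranking walks positions 2-1-3-4, expanding outward from the peak — single-peaked.
Group 6 (peak Plan E at position 2): ranking walks positions 2-3-1-4, expanding outward from the peak — single-peaked.
Group 7 (peak Option III at position 3): ranking walks positions 3-4-2-1, expanding outward from the peak — single-peaked.
Every ranking is single-peaked on this axis.

yes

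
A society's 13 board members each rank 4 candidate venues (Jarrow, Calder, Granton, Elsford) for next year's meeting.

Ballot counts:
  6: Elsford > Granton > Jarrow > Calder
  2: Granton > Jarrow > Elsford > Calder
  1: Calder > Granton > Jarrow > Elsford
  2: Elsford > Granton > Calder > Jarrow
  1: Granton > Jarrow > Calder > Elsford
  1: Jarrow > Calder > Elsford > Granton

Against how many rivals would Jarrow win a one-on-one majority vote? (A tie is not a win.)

Jarrow against each rival (13 organisers):
Jarrow vs Calder: 6+2+1+1 = 10 for Jarrow, 3 for Calder — Jarrow by 10–3.
Jarrow vs Granton: Granton, 12–1.
Jarrow vs Elsford: Elsford wins 8–5.
Jarrow beats Calder; loses to Granton, Elsford — 1 pairwise win.

1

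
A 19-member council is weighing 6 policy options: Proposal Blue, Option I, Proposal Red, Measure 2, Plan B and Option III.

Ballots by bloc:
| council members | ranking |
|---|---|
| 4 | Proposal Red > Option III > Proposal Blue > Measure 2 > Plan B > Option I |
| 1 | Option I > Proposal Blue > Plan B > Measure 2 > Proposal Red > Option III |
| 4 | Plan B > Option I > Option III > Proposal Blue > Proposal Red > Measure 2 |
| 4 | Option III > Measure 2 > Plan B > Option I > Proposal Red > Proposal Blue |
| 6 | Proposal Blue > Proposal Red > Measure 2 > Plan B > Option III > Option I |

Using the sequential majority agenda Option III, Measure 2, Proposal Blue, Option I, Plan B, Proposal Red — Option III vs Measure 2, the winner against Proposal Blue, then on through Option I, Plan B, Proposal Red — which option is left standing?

Round 1: Option III vs Measure 2 — 12–7, Option III advances.
Round 2: Option III vs Proposal Blue — 12–7, Option III advances.
Round 3: Option III vs Option I — 14–5, Option III advances.
Round 4: Option III vs Plan B — 8–11, Plan B advances.
Round 5: Plan B vs Proposal Red — 9–10, Proposal Red advances.
The agenda winner is Proposal Red.

Proposal Red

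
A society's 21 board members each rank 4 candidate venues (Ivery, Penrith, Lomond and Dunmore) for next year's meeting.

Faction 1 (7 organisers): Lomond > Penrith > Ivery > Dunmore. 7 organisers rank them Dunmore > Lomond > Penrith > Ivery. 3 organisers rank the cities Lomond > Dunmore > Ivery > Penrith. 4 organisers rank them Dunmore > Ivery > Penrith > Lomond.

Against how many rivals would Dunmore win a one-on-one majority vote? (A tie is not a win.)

3

Dunmore against each rival (21 organisers):
Dunmore vs Ivery: Dunmore wins 14–7.
Dunmore–Penrith: Dunmore 14–7.
Dunmore vs Lomond: Dunmore wins 11–10.
Dunmore beats Ivery, Penrith, Lomond — 3 pairwise wins.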